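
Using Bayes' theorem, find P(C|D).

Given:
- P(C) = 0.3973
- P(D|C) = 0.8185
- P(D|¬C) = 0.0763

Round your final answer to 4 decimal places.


Bayes' theorem: P(C|D) = P(D|C) × P(C) / P(D)

Step 1: Calculate P(D) using law of total probability
P(D) = P(D|C)P(C) + P(D|¬C)P(¬C)
     = 0.8185 × 0.3973 + 0.0763 × 0.6027
     = 0.32519005 + 0.04598601
     = 0.37117606

Step 2: Apply Bayes' theorem
P(C|D) = P(D|C) × P(C) / P(D)
       = 0.32519005 / 0.37117606
       = 0.8761


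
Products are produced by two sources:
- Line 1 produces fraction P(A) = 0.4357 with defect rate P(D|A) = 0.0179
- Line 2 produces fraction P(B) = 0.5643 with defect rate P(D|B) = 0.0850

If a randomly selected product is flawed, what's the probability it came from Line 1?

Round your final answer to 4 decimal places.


Let A = from Line 1, D = flawed

Given:
- P(A) = 0.4357, P(B) = 0.5643
- P(D|A) = 0.0179, P(D|B) = 0.0850

Step 1: Find P(D)
P(D) = P(D|A)P(A) + P(D|B)P(B)
     = 0.0179 × 0.4357 + 0.0850 × 0.5643
     = 0.00779903 + 0.04796550
     = 0.05576453

Step 2: Apply Bayes' theorem
P(A|D) = P(D|A)P(A) / P(D)
       = 0.00779903 / 0.05576453
       = 0.1399


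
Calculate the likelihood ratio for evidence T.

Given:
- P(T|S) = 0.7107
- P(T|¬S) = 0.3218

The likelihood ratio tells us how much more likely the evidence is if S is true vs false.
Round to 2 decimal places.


Likelihood Ratio (LR) = P(T|S) / P(T|¬S)

LR = 0.7107 / 0.3218
   = 2.21

The evidence is 2.21 times more likely if S is true than if S is false.
LR > 1, so observing T raises the odds in favor of S.


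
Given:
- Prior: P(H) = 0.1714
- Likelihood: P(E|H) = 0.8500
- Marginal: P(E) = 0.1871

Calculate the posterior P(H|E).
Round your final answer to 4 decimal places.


Using Bayes' theorem:

P(H|E) = P(E|H) × P(H) / P(E)
       = 0.8500 × 0.1714 / 0.1871
       = 0.14569000 / 0.1871
       = 0.7787

The evidence strengthens our belief in H.
Prior: 0.1714 → Posterior: 0.7787


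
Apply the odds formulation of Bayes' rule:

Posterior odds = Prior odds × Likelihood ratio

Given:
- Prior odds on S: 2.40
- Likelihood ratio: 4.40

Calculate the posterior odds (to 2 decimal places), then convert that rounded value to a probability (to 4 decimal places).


Step 1: Calculate posterior odds
Posterior odds = Prior odds × LR
               = 2.40 × 4.40
               = 10.56

Step 2: Convert to probability
P(S|E) = Posterior odds / (1 + Posterior odds)
       = 10.56 / (1 + 10.56)
       = 10.56 / 11.56
       = 0.9135

The evidence increased P(S) from 0.7059 to 0.9135.


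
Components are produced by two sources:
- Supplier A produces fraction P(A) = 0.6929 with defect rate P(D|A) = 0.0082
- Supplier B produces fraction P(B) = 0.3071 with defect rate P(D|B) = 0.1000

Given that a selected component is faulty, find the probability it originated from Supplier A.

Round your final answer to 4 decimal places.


Let A = from Supplier A, D = faulty

Given:
- P(A) = 0.6929, P(B) = 0.3071
- P(D|A) = 0.0082, P(D|B) = 0.1000

Step 1: Find P(D)
P(D) = P(D|A)P(A) + P(D|B)P(B)
     = 0.0082 × 0.6929 + 0.1000 × 0.3071
     = 0.00568178 + 0.03071000
     = 0.03639178

Step 2: Apply Bayes' theorem
P(A|D) = P(D|A)P(A) / P(D)
       = 0.00568178 / 0.03639178
       = 0.1561


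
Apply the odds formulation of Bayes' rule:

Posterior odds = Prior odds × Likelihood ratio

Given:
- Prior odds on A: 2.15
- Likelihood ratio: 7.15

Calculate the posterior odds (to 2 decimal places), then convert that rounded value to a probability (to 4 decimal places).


Step 1: Calculate posterior odds
Posterior odds = Prior odds × LR
               = 2.15 × 7.15
               = 15.37

Step 2: Convert to probability
P(A|E) = Posterior odds / (1 + Posterior odds)
       = 15.37 / (1 + 15.37)
       = 15.37 / 16.37
       = 0.9389

The evidence increased P(A) from 0.6825 to 0.9389.


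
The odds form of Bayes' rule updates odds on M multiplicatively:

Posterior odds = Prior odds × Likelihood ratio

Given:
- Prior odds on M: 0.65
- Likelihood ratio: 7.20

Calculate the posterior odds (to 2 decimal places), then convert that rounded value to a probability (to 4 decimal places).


Step 1: Calculate posterior odds
Posterior odds = Prior odds × LR
               = 0.65 × 7.20
               = 4.68

Step 2: Convert to probability
P(M|E) = Posterior odds / (1 + Posterior odds)
       = 4.68 / (1 + 4.68)
       = 4.68 / 5.68
       = 0.8239

The evidence increased P(M) from 0.3939 to 0.8239.


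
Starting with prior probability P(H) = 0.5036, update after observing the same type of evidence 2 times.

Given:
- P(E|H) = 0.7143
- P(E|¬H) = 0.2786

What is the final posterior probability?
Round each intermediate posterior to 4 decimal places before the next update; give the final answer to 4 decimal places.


Sequential Bayesian updating:

Initial prior: P(H) = 0.5036

Update 1:
  P(E) = 0.7143 × 0.5036 + 0.2786 × 0.4964 = 0.35972148 + 0.13829704 = 0.49801852
  P(H|E) = 0.35972148 / 0.49801852 = 0.7223

Update 2:
  P(E) = 0.7143 × 0.7223 + 0.2786 × 0.2777 = 0.51593889 + 0.07736722 = 0.59330611
  P(H|E) = 0.51593889 / 0.59330611 = 0.8696

Final posterior: 0.8696


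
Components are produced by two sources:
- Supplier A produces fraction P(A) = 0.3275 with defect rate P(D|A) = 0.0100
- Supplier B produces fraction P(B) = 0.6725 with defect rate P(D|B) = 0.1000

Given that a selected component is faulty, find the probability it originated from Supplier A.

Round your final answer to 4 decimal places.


Let A = from Supplier A, D = faulty

Given:
- P(A) = 0.3275, P(B) = 0.6725
- P(D|A) = 0.0100, P(D|B) = 0.1000

Step 1: Find P(D)
P(D) = P(D|A)P(A) + P(D|B)P(B)
     = 0.0100 × 0.3275 + 0.1000 × 0.6725
     = 0.00327500 + 0.06725000
     = 0.07052500

Step 2: Apply Bayes' theorem
P(A|D) = P(D|A)P(A) / P(D)
       = 0.00327500 / 0.07052500
       = 0.0464


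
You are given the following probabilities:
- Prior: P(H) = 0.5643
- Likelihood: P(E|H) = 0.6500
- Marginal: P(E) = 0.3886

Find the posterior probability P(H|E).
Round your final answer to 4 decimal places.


Using Bayes' theorem:

P(H|E) = P(E|H) × P(H) / P(E)
       = 0.6500 × 0.5643 / 0.3886
       = 0.36679500 / 0.3886
       = 0.9439

The evidence strengthens our belief in H.
Prior: 0.5643 → Posterior: 0.9439


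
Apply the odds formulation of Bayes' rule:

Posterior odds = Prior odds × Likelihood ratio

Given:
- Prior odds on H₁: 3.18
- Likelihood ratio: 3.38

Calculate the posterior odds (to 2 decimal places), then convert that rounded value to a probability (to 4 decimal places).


Step 1: Calculate posterior odds
Posterior odds = Prior odds × LR
               = 3.18 × 3.38
               = 10.75

Step 2: Convert to probability
P(H₁|E) = Posterior odds / (1 + Posterior odds)
       = 10.75 / (1 + 10.75)
       = 10.75 / 11.75
       = 0.9149

The evidence increased P(H₁) from 0.7608 to 0.9149.


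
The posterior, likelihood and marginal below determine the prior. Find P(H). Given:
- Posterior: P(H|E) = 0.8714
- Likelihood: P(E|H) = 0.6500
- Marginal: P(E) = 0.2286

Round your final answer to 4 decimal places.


From Bayes' theorem: P(H|E) = P(E|H) × P(H) / P(E)

Rearranging for P(H):
P(H) = P(H|E) × P(E) / P(E|H)
     = 0.8714 × 0.2286 / 0.6500
     = 0.19920204 / 0.6500
     = 0.3065


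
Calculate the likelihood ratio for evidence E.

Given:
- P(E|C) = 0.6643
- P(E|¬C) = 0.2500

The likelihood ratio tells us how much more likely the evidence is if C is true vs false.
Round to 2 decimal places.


Likelihood Ratio (LR) = P(E|C) / P(E|¬C)

LR = 0.6643 / 0.2500
   = 2.66

The evidence is 2.66 times more likely if C is true than if C is false.
Since LR > 1, the evidence supports C over ¬C.


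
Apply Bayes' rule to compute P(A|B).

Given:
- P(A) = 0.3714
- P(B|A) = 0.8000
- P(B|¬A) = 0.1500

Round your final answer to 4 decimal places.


Bayes' theorem: P(A|B) = P(B|A) × P(A) / P(B)

Step 1: Calculate P(B) using law of total probability
P(B) = P(B|A)P(A) + P(B|¬A)P(¬A)
     = 0.8000 × 0.3714 + 0.1500 × 0.6286
     = 0.29712000 + 0.09429000
     = 0.39141000

Step 2: Apply Bayes' theorem
P(A|B) = P(B|A) × P(A) / P(B)
       = 0.29712000 / 0.39141000
       = 0.7591


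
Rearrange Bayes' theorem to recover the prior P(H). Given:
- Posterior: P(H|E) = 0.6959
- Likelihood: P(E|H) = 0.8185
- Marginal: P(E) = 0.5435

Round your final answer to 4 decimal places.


From Bayes' theorem: P(H|E) = P(E|H) × P(H) / P(E)

Rearranging for P(H):
P(H) = P(H|E) × P(E) / P(E|H)
     = 0.6959 × 0.5435 / 0.8185
     = 0.37822165 / 0.8185
     = 0.4621


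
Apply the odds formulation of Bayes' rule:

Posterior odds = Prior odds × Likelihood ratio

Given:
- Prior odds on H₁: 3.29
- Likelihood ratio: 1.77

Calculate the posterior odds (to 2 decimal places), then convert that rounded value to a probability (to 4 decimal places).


Step 1: Calculate posterior odds
Posterior odds = Prior odds × LR
               = 3.29 × 1.77
               = 5.82

Step 2: Convert to probability
P(H₁|E) = Posterior odds / (1 + Posterior odds)
       = 5.82 / (1 + 5.82)
       = 5.82 / 6.82
       = 0.8534

The evidence increased P(H₁) from 0.7669 to 0.8534.


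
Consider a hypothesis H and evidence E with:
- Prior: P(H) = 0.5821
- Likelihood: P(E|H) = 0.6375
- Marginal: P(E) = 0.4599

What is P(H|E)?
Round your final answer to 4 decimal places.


Using Bayes' theorem:

P(H|E) = P(E|H) × P(H) / P(E)
       = 0.6375 × 0.5821 / 0.4599
       = 0.37108875 / 0.4599
       = 0.8069

The evidence strengthens our belief in H.
Prior: 0.5821 → Posterior: 0.8069


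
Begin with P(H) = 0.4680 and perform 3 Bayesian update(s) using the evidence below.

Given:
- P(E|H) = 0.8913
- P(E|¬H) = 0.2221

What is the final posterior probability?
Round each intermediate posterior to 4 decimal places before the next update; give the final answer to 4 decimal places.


Sequential Bayesian updating:

Initial prior: P(H) = 0.4680

Update 1:
  P(E) = 0.8913 × 0.4680 + 0.2221 × 0.5320 = 0.41712840 + 0.11815720 = 0.53528560
  P(H|E) = 0.41712840 / 0.53528560 = 0.7793

Update 2:
  P(E) = 0.8913 × 0.7793 + 0.2221 × 0.2207 = 0.69459009 + 0.04901747 = 0.74360756
  P(H|E) = 0.69459009 / 0.74360756 = 0.9341

Update 3:
  P(E) = 0.8913 × 0.9341 + 0.2221 × 0.0659 = 0.83256333 + 0.01463639 = 0.84719972
  P(H|E) = 0.83256333 / 0.84719972 = 0.9827

Final posterior: 0.9827


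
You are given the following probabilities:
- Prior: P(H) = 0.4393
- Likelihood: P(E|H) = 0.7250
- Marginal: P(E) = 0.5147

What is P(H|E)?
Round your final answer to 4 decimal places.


Using Bayes' theorem:

P(H|E) = P(E|H) × P(H) / P(E)
       = 0.7250 × 0.4393 / 0.5147
       = 0.31849250 / 0.5147
       = 0.6188

The evidence strengthens our belief in H.
Prior: 0.4393 → Posterior: 0.6188


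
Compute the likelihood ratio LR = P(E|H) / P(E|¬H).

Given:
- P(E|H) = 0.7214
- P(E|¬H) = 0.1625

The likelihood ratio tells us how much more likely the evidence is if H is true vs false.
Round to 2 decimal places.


Likelihood Ratio (LR) = P(E|H) / P(E|¬H)

LR = 0.7214 / 0.1625
   = 4.44

The evidence is 4.44 times more likely if H is true than if H is false.
LR > 1, so observing E raises the odds in favor of H.


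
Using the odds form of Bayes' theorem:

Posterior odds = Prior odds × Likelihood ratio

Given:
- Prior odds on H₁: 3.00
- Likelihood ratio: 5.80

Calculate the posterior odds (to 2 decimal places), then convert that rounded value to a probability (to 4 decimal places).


Step 1: Calculate posterior odds
Posterior odds = Prior odds × LR
               = 3.00 × 5.80
               = 17.40

Step 2: Convert to probability
P(H₁|E) = Posterior odds / (1 + Posterior odds)
       = 17.40 / (1 + 17.40)
       = 17.40 / 18.40
       = 0.9457

The evidence increased P(H₁) from 0.7500 to 0.9457.


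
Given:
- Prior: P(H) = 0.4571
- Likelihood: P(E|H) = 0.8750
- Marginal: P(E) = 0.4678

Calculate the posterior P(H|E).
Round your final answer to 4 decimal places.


Using Bayes' theorem:

P(H|E) = P(E|H) × P(H) / P(E)
       = 0.8750 × 0.4571 / 0.4678
       = 0.39996250 / 0.4678
       = 0.8550

The evidence strengthens our belief in H.
Prior: 0.4571 → Posterior: 0.8550


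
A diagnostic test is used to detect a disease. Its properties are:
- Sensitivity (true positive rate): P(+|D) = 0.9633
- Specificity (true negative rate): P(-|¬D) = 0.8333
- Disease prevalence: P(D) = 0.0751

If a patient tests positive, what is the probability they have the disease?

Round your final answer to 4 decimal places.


Let D = has disease, + = positive test

Given:
- P(D) = 0.0751 (prevalence)
- P(+|D) = 0.9633 (sensitivity)
- P(-|¬D) = 0.8333 (specificity)
- P(+|¬D) = 0.1667 (false positive rate = 1 - specificity)

Step 1: Find P(+)
P(+) = P(+|D)P(D) + P(+|¬D)P(¬D)
     = 0.9633 × 0.0751 + 0.1667 × 0.9249
     = 0.07234383 + 0.15418083
     = 0.22652466

Step 2: Apply Bayes' theorem for P(D|+)
P(D|+) = P(+|D)P(D) / P(+)
       = 0.07234383 / 0.22652466
       = 0.3194


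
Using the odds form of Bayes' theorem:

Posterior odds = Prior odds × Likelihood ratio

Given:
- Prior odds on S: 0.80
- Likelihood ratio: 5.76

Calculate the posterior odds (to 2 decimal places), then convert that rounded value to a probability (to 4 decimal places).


Step 1: Calculate posterior odds
Posterior odds = Prior odds × LR
               = 0.80 × 5.76
               = 4.61

Step 2: Convert to probability
P(S|E) = Posterior odds / (1 + Posterior odds)
       = 4.61 / (1 + 4.61)
       = 4.61 / 5.61
       = 0.8217

The evidence increased P(S) from 0.4444 to 0.8217.


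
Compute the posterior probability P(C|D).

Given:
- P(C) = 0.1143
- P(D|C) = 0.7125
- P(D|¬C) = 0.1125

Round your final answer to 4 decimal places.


Bayes' theorem: P(C|D) = P(D|C) × P(C) / P(D)

Step 1: Calculate P(D) using law of total probability
P(D) = P(D|C)P(C) + P(D|¬C)P(¬C)
     = 0.7125 × 0.1143 + 0.1125 × 0.8857
     = 0.08143875 + 0.09964125
     = 0.18108000

Step 2: Apply Bayes' theorem
P(C|D) = P(D|C) × P(C) / P(D)
       = 0.08143875 / 0.18108000
       = 0.4497


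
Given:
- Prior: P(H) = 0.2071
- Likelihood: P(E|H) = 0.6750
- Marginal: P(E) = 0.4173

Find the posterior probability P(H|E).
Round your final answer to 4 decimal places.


Using Bayes' theorem:

P(H|E) = P(E|H) × P(H) / P(E)
       = 0.6750 × 0.2071 / 0.4173
       = 0.13979250 / 0.4173
       = 0.3350

The evidence strengthens our belief in H.
Prior: 0.2071 → Posterior: 0.3350


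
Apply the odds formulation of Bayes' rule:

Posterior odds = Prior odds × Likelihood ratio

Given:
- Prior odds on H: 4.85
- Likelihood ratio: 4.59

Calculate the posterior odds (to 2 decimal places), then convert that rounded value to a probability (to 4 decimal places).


Step 1: Calculate posterior odds
Posterior odds = Prior odds × LR
               = 4.85 × 4.59
               = 22.26

Step 2: Convert to probability
P(H|E) = Posterior odds / (1 + Posterior odds)
       = 22.26 / (1 + 22.26)
       = 22.26 / 23.26
       = 0.9570

The evidence increased P(H) from 0.8291 to 0.9570.


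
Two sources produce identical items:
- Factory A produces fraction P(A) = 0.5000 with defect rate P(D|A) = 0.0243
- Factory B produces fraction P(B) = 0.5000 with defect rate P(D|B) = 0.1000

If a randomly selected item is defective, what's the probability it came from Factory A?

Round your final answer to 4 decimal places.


Let A = from Factory A, D = defective

Given:
- P(A) = 0.5000, P(B) = 0.5000
- P(D|A) = 0.0243, P(D|B) = 0.1000

Step 1: Find P(D)
P(D) = P(D|A)P(A) + P(D|B)P(B)
     = 0.0243 × 0.5000 + 0.1000 × 0.5000
     = 0.01215000 + 0.05000000
     = 0.06215000

Step 2: Apply Bayes' theorem
P(A|D) = P(D|A)P(A) / P(D)
       = 0.01215000 / 0.06215000
       = 0.1955


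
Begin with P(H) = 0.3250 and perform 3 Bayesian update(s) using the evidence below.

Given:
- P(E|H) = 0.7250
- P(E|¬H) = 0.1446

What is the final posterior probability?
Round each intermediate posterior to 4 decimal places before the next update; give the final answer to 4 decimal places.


Sequential Bayesian updating:

Initial prior: P(H) = 0.3250

Update 1:
  P(E) = 0.7250 × 0.3250 + 0.1446 × 0.6750 = 0.23562500 + 0.09760500 = 0.33323000
  P(H|E) = 0.23562500 / 0.33323000 = 0.7071

Update 2:
  P(E) = 0.7250 × 0.7071 + 0.1446 × 0.2929 = 0.51264750 + 0.04235334 = 0.55500084
  P(H|E) = 0.51264750 / 0.55500084 = 0.9237

Update 3:
  P(E) = 0.7250 × 0.9237 + 0.1446 × 0.0763 = 0.66968250 + 0.01103298 = 0.68071548
  P(H|E) = 0.66968250 / 0.68071548 = 0.9838

Final posterior: 0.9838


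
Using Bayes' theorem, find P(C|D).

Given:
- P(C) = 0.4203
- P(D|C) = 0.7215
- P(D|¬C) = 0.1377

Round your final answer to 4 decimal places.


Bayes' theorem: P(C|D) = P(D|C) × P(C) / P(D)

Step 1: Calculate P(D) using law of total probability
P(D) = P(D|C)P(C) + P(D|¬C)P(¬C)
     = 0.7215 × 0.4203 + 0.1377 × 0.5797
     = 0.30324645 + 0.07982469
     = 0.38307114

Step 2: Apply Bayes' theorem
P(C|D) = P(D|C) × P(C) / P(D)
       = 0.30324645 / 0.38307114
       = 0.7916


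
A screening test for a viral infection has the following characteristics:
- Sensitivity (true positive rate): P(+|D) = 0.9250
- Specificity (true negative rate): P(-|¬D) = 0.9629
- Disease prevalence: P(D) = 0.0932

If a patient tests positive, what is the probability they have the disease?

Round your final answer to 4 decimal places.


Let D = has disease, + = positive test

Given:
- P(D) = 0.0932 (prevalence)
- P(+|D) = 0.9250 (sensitivity)
- P(-|¬D) = 0.9629 (specificity)
- P(+|¬D) = 0.0371 (false positive rate = 1 - specificity)

Step 1: Find P(+)
P(+) = P(+|D)P(D) + P(+|¬D)P(¬D)
     = 0.9250 × 0.0932 + 0.0371 × 0.9068
     = 0.08621000 + 0.03364228
     = 0.11985228

Step 2: Apply Bayes' theorem for P(D|+)
P(D|+) = P(+|D)P(D) / P(+)
       = 0.08621000 / 0.11985228
       = 0.7193


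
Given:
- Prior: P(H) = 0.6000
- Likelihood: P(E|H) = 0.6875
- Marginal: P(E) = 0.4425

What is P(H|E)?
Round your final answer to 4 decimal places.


Using Bayes' theorem:

P(H|E) = P(E|H) × P(H) / P(E)
       = 0.6875 × 0.6000 / 0.4425
       = 0.41250000 / 0.4425
       = 0.9322

The evidence strengthens our belief in H.
Prior: 0.6000 → Posterior: 0.9322


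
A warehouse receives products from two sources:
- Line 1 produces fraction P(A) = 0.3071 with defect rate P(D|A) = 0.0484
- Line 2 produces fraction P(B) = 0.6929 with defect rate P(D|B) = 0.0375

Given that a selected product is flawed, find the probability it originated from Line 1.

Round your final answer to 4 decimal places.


Let A = from Line 1, D = flawed

Given:
- P(A) = 0.3071, P(B) = 0.6929
- P(D|A) = 0.0484, P(D|B) = 0.0375

Step 1: Find P(D)
P(D) = P(D|A)P(A) + P(D|B)P(B)
     = 0.0484 × 0.3071 + 0.0375 × 0.6929
     = 0.01486364 + 0.02598375
     = 0.04084739

Step 2: Apply Bayes' theorem
P(A|D) = P(D|A)P(A) / P(D)
       = 0.01486364 / 0.04084739
       = 0.3639


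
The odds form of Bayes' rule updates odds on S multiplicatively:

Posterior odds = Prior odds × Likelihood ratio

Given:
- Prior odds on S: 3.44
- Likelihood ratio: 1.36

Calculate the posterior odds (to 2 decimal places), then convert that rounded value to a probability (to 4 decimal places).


Step 1: Calculate posterior odds
Posterior odds = Prior odds × LR
               = 3.44 × 1.36
               = 4.68

Step 2: Convert to probability
P(S|E) = Posterior odds / (1 + Posterior odds)
       = 4.68 / (1 + 4.68)
       = 4.68 / 5.68
       = 0.8239

The evidence increased P(S) from 0.7748 to 0.8239.


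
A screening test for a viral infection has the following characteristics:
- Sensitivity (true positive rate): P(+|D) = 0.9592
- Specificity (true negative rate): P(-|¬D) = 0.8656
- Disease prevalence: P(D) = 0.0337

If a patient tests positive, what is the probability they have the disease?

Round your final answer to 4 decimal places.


Let D = has disease, + = positive test

Given:
- P(D) = 0.0337 (prevalence)
- P(+|D) = 0.9592 (sensitivity)
- P(-|¬D) = 0.8656 (specificity)
- P(+|¬D) = 0.1344 (false positive rate = 1 - specificity)

Step 1: Find P(+)
P(+) = P(+|D)P(D) + P(+|¬D)P(¬D)
     = 0.9592 × 0.0337 + 0.1344 × 0.9663
     = 0.03232504 + 0.12987072
     = 0.16219576

Step 2: Apply Bayes' theorem for P(D|+)
P(D|+) = P(+|D)P(D) / P(+)
       = 0.03232504 / 0.16219576
       = 0.1993


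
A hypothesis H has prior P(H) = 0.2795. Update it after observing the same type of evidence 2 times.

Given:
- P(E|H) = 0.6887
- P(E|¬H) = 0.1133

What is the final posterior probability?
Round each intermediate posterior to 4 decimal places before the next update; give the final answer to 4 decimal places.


Sequential Bayesian updating:

Initial prior: P(H) = 0.2795

Update 1:
  P(E) = 0.6887 × 0.2795 + 0.1133 × 0.7205 = 0.19249165 + 0.08163265 = 0.27412430
  P(H|E) = 0.19249165 / 0.27412430 = 0.7022

Update 2:
  P(E) = 0.6887 × 0.7022 + 0.1133 × 0.2978 = 0.48360514 + 0.03374074 = 0.51734588
  P(H|E) = 0.48360514 / 0.51734588 = 0.9348

Final posterior: 0.9348


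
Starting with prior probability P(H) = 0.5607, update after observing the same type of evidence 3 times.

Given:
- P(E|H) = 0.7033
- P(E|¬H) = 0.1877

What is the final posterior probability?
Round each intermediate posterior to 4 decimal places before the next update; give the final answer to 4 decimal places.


Sequential Bayesian updating:

Initial prior: P(H) = 0.5607

Update 1:
  P(E) = 0.7033 × 0.5607 + 0.1877 × 0.4393 = 0.39434031 + 0.08245661 = 0.47679692
  P(H|E) = 0.39434031 / 0.47679692 = 0.8271

Update 2:
  P(E) = 0.7033 × 0.8271 + 0.1877 × 0.1729 = 0.58169943 + 0.03245333 = 0.61415276
  P(H|E) = 0.58169943 / 0.61415276 = 0.9472

Update 3:
  P(E) = 0.7033 × 0.9472 + 0.1877 × 0.0528 = 0.66616576 + 0.00991056 = 0.67607632
  P(H|E) = 0.66616576 / 0.67607632 = 0.9853

Final posterior: 0.9853


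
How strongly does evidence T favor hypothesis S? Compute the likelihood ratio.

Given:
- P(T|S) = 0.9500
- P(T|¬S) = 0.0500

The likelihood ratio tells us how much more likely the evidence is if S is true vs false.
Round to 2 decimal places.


Likelihood Ratio (LR) = P(T|S) / P(T|¬S)

LR = 0.9500 / 0.0500
   = 19.00

The evidence is 19.00 times more likely if S is true than if S is false.
LR > 1, so observing T raises the odds in favor of S.


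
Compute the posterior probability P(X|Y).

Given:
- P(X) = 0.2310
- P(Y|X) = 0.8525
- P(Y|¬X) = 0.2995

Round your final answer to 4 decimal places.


Bayes' theorem: P(X|Y) = P(Y|X) × P(X) / P(Y)

Step 1: Calculate P(Y) using law of total probability
P(Y) = P(Y|X)P(X) + P(Y|¬X)P(¬X)
     = 0.8525 × 0.2310 + 0.2995 × 0.7690
     = 0.19692750 + 0.23031550
     = 0.42724300

Step 2: Apply Bayes' theorem
P(X|Y) = P(Y|X) × P(X) / P(Y)
       = 0.19692750 / 0.42724300
       = 0.4609


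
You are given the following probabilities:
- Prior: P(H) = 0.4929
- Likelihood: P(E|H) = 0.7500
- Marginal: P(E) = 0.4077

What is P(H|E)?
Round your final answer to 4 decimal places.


Using Bayes' theorem:

P(H|E) = P(E|H) × P(H) / P(E)
       = 0.7500 × 0.4929 / 0.4077
       = 0.36967500 / 0.4077
       = 0.9067

The evidence strengthens our belief in H.
Prior: 0.4929 → Posterior: 0.9067


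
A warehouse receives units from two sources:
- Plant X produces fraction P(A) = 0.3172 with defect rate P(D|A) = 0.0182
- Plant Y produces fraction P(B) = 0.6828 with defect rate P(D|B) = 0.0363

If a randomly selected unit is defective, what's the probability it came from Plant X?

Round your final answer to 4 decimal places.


Let A = from Plant X, D = defective

Given:
- P(A) = 0.3172, P(B) = 0.6828
- P(D|A) = 0.0182, P(D|B) = 0.0363

Step 1: Find P(D)
P(D) = P(D|A)P(A) + P(D|B)P(B)
     = 0.0182 × 0.3172 + 0.0363 × 0.6828
     = 0.00577304 + 0.02478564
     = 0.03055868

Step 2: Apply Bayes' theorem
P(A|D) = P(D|A)P(A) / P(D)
       = 0.00577304 / 0.03055868
       = 0.1889


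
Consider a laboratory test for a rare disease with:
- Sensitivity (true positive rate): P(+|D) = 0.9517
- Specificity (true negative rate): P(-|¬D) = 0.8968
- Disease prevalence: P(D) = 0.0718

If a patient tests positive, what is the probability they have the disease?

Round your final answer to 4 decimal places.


Let D = has disease, + = positive test

Given:
- P(D) = 0.0718 (prevalence)
- P(+|D) = 0.9517 (sensitivity)
- P(-|¬D) = 0.8968 (specificity)
- P(+|¬D) = 0.1032 (false positive rate = 1 - specificity)

Step 1: Find P(+)
P(+) = P(+|D)P(D) + P(+|¬D)P(¬D)
     = 0.9517 × 0.0718 + 0.1032 × 0.9282
     = 0.06833206 + 0.09579024
     = 0.16412230

Step 2: Apply Bayes' theorem for P(D|+)
P(D|+) = P(+|D)P(D) / P(+)
       = 0.06833206 / 0.16412230
       = 0.4163


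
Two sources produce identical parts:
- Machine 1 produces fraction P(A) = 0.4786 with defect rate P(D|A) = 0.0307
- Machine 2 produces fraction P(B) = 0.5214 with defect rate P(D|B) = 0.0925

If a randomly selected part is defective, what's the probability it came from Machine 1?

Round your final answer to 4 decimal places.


Let A = from Machine 1, D = defective

Given:
- P(A) = 0.4786, P(B) = 0.5214
- P(D|A) = 0.0307, P(D|B) = 0.0925

Step 1: Find P(D)
P(D) = P(D|A)P(A) + P(D|B)P(B)
     = 0.0307 × 0.4786 + 0.0925 × 0.5214
     = 0.01469302 + 0.04822950
     = 0.06292252

Step 2: Apply Bayes' theorem
P(A|D) = P(D|A)P(A) / P(D)
       = 0.01469302 / 0.06292252
       = 0.2335


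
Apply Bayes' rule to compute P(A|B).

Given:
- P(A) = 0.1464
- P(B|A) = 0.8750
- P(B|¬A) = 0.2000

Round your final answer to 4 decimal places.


Bayes' theorem: P(A|B) = P(B|A) × P(A) / P(B)

Step 1: Calculate P(B) using law of total probability
P(B) = P(B|A)P(A) + P(B|¬A)P(¬A)
     = 0.8750 × 0.1464 + 0.2000 × 0.8536
     = 0.12810000 + 0.17072000
     = 0.29882000

Step 2: Apply Bayes' theorem
P(A|B) = P(B|A) × P(A) / P(B)
       = 0.12810000 / 0.29882000
       = 0.4287


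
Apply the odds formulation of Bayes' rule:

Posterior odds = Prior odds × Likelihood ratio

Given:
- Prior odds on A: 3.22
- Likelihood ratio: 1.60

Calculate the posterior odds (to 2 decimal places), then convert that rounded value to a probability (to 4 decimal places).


Step 1: Calculate posterior odds
Posterior odds = Prior odds × LR
               = 3.22 × 1.60
               = 5.15

Step 2: Convert to probability
P(A|E) = Posterior odds / (1 + Posterior odds)
       = 5.15 / (1 + 5.15)
       = 5.15 / 6.15
       = 0.8374

The evidence increased P(A) from 0.7630 to 0.8374.


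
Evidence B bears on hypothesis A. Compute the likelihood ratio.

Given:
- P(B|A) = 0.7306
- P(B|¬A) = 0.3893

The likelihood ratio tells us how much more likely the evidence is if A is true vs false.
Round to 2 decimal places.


Likelihood Ratio (LR) = P(B|A) / P(B|¬A)

LR = 0.7306 / 0.3893
   = 1.88

The evidence is 1.88 times more likely if A is true than if A is false.
Since LR > 1, the evidence supports A over ¬A.


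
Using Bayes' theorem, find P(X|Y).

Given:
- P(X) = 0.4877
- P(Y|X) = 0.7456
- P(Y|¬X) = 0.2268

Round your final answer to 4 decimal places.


Bayes' theorem: P(X|Y) = P(Y|X) × P(X) / P(Y)

Step 1: Calculate P(Y) using law of total probability
P(Y) = P(Y|X)P(X) + P(Y|¬X)P(¬X)
     = 0.7456 × 0.4877 + 0.2268 × 0.5123
     = 0.36362912 + 0.11618964
     = 0.47981876

Step 2: Apply Bayes' theorem
P(X|Y) = P(Y|X) × P(X) / P(Y)
       = 0.36362912 / 0.47981876
       = 0.7578


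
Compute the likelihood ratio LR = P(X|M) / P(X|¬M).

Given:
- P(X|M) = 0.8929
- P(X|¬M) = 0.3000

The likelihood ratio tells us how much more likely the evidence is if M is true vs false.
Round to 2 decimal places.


Likelihood Ratio (LR) = P(X|M) / P(X|¬M)

LR = 0.8929 / 0.3000
   = 2.98

The evidence is 2.98 times more likely if M is true than if M is false.
Since LR > 1, the evidence supports M over ¬M.


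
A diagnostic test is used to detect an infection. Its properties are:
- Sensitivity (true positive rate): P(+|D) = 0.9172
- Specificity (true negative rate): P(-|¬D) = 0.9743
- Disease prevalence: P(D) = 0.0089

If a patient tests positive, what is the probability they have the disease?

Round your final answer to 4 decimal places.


Let D = has disease, + = positive test

Given:
- P(D) = 0.0089 (prevalence)
- P(+|D) = 0.9172 (sensitivity)
- P(-|¬D) = 0.9743 (specificity)
- P(+|¬D) = 0.0257 (false positive rate = 1 - specificity)

Step 1: Find P(+)
P(+) = P(+|D)P(D) + P(+|¬D)P(¬D)
     = 0.9172 × 0.0089 + 0.0257 × 0.9911
     = 0.00816308 + 0.02547127
     = 0.03363435

Step 2: Apply Bayes' theorem for P(D|+)
P(D|+) = P(+|D)P(D) / P(+)
       = 0.00816308 / 0.03363435
       = 0.2427


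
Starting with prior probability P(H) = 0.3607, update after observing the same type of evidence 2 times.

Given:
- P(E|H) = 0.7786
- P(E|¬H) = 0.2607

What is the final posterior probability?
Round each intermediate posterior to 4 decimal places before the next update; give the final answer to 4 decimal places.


Sequential Bayesian updating:

Initial prior: P(H) = 0.3607

Update 1:
  P(E) = 0.7786 × 0.3607 + 0.2607 × 0.6393 = 0.28084102 + 0.16666551 = 0.44750653
  P(H|E) = 0.28084102 / 0.44750653 = 0.6276

Update 2:
  P(E) = 0.7786 × 0.6276 + 0.2607 × 0.3724 = 0.48864936 + 0.09708468 = 0.58573404
  P(H|E) = 0.48864936 / 0.58573404 = 0.8343

Final posterior: 0.8343


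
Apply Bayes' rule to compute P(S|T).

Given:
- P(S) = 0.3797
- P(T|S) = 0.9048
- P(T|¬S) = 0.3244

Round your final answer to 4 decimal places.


Bayes' theorem: P(S|T) = P(T|S) × P(S) / P(T)

Step 1: Calculate P(T) using law of total probability
P(T) = P(T|S)P(S) + P(T|¬S)P(¬S)
     = 0.9048 × 0.3797 + 0.3244 × 0.6203
     = 0.34355256 + 0.20122532
     = 0.54477788

Step 2: Apply Bayes' theorem
P(S|T) = P(T|S) × P(S) / P(T)
       = 0.34355256 / 0.54477788
       = 0.6306


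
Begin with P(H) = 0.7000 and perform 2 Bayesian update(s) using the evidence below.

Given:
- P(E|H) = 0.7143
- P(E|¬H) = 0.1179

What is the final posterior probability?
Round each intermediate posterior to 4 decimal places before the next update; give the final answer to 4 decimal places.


Sequential Bayesian updating:

Initial prior: P(H) = 0.7000

Update 1:
  P(E) = 0.7143 × 0.7000 + 0.1179 × 0.3000 = 0.50001000 + 0.03537000 = 0.53538000
  P(H|E) = 0.50001000 / 0.53538000 = 0.9339

Update 2:
  P(E) = 0.7143 × 0.9339 + 0.1179 × 0.0661 = 0.66708477 + 0.00779319 = 0.67487796
  P(H|E) = 0.66708477 / 0.67487796 = 0.9885

Final posterior: 0.9885


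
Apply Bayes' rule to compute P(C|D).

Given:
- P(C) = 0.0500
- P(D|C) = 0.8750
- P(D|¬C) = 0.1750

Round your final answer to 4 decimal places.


Bayes' theorem: P(C|D) = P(D|C) × P(C) / P(D)

Step 1: Calculate P(D) using law of total probability
P(D) = P(D|C)P(C) + P(D|¬C)P(¬C)
     = 0.8750 × 0.0500 + 0.1750 × 0.9500
     = 0.04375000 + 0.16625000
     = 0.21000000

Step 2: Apply Bayes' theorem
P(C|D) = P(D|C) × P(C) / P(D)
       = 0.04375000 / 0.21000000
       = 0.2083


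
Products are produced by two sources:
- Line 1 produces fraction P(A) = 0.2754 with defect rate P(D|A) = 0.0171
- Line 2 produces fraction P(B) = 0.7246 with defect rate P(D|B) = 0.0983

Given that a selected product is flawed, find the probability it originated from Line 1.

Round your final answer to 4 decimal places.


Let A = from Line 1, D = flawed

Given:
- P(A) = 0.2754, P(B) = 0.7246
- P(D|A) = 0.0171, P(D|B) = 0.0983

Step 1: Find P(D)
P(D) = P(D|A)P(A) + P(D|B)P(B)
     = 0.0171 × 0.2754 + 0.0983 × 0.7246
     = 0.00470934 + 0.07122818
     = 0.07593752

Step 2: Apply Bayes' theorem
P(A|D) = P(D|A)P(A) / P(D)
       = 0.00470934 / 0.07593752
       = 0.0620


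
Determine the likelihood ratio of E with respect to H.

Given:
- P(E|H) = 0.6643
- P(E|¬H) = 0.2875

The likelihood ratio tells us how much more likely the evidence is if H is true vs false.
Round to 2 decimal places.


Likelihood Ratio (LR) = P(E|H) / P(E|¬H)

LR = 0.6643 / 0.2875
   = 2.31

The evidence is 2.31 times more likely if H is true than if H is false.
Because LR exceeds 1, E is evidence for H.


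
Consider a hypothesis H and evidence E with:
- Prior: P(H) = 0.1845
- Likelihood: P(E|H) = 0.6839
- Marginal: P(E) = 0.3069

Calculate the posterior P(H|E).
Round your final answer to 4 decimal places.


Using Bayes' theorem:

P(H|E) = P(E|H) × P(H) / P(E)
       = 0.6839 × 0.1845 / 0.3069
       = 0.12617955 / 0.3069
       = 0.4111

The evidence strengthens our belief in H.
Prior: 0.1845 → Posterior: 0.4111


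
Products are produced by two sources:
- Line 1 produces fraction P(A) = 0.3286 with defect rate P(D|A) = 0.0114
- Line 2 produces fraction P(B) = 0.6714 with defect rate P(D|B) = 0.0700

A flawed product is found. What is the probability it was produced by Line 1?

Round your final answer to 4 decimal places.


Let A = from Line 1, D = flawed

Given:
- P(A) = 0.3286, P(B) = 0.6714
- P(D|A) = 0.0114, P(D|B) = 0.0700

Step 1: Find P(D)
P(D) = P(D|A)P(A) + P(D|B)P(B)
     = 0.0114 × 0.3286 + 0.0700 × 0.6714
     = 0.00374604 + 0.04699800
     = 0.05074404

Step 2: Apply Bayes' theorem
P(A|D) = P(D|A)P(A) / P(D)
       = 0.00374604 / 0.05074404
       = 0.0738


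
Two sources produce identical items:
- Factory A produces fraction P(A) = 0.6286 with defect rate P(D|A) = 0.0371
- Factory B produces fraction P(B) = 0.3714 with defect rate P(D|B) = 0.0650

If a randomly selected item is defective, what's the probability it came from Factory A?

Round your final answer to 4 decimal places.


Let A = from Factory A, D = defective

Given:
- P(A) = 0.6286, P(B) = 0.3714
- P(D|A) = 0.0371, P(D|B) = 0.0650

Step 1: Find P(D)
P(D) = P(D|A)P(A) + P(D|B)P(B)
     = 0.0371 × 0.6286 + 0.0650 × 0.3714
     = 0.02332106 + 0.02414100
     = 0.04746206

Step 2: Apply Bayes' theorem
P(A|D) = P(D|A)P(A) / P(D)
       = 0.02332106 / 0.04746206
       = 0.4914


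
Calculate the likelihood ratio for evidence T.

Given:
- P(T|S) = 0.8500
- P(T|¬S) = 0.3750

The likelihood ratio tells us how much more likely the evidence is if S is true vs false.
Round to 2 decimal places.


Likelihood Ratio (LR) = P(T|S) / P(T|¬S)

LR = 0.8500 / 0.3750
   = 2.27

The evidence is 2.27 times more likely if S is true than if S is false.
Because LR exceeds 1, T is evidence for S.


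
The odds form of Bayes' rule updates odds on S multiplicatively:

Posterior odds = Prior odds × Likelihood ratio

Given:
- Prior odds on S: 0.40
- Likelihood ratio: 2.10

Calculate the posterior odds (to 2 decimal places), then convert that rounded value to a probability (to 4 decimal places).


Step 1: Calculate posterior odds
Posterior odds = Prior odds × LR
               = 0.40 × 2.10
               = 0.84

Step 2: Convert to probability
P(S|E) = Posterior odds / (1 + Posterior odds)
       = 0.84 / (1 + 0.84)
       = 0.84 / 1.84
       = 0.4565

The evidence increased P(S) from 0.2857 to 0.4565.


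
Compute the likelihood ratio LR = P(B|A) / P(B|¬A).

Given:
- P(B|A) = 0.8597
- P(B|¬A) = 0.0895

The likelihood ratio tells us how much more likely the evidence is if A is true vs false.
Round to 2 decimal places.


Likelihood Ratio (LR) = P(B|A) / P(B|¬A)

LR = 0.8597 / 0.0895
   = 9.61

The evidence is 9.61 times more likely if A is true than if A is false.
LR > 1, so observing B raises the odds in favor of A.


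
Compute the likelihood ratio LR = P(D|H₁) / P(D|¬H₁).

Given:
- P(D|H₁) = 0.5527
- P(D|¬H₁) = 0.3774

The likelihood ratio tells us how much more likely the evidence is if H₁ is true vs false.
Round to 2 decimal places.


Likelihood Ratio (LR) = P(D|H₁) / P(D|¬H₁)

LR = 0.5527 / 0.3774
   = 1.46

The evidence is 1.46 times more likely if H₁ is true than if H₁ is false.
Because LR exceeds 1, D is evidence for H₁.


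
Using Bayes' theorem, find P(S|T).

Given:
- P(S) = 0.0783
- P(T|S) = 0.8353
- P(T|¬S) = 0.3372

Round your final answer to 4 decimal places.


Bayes' theorem: P(S|T) = P(T|S) × P(S) / P(T)

Step 1: Calculate P(T) using law of total probability
P(T) = P(T|S)P(S) + P(T|¬S)P(¬S)
     = 0.8353 × 0.0783 + 0.3372 × 0.9217
     = 0.06540399 + 0.31079724
     = 0.37620123

Step 2: Apply Bayes' theorem
P(S|T) = P(T|S) × P(S) / P(T)
       = 0.06540399 / 0.37620123
       = 0.1739


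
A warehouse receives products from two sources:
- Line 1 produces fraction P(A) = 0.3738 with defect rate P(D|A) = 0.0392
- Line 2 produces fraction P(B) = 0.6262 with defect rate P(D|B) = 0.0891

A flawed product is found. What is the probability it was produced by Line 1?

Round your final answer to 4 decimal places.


Let A = from Line 1, D = flawed

Given:
- P(A) = 0.3738, P(B) = 0.6262
- P(D|A) = 0.0392, P(D|B) = 0.0891

Step 1: Find P(D)
P(D) = P(D|A)P(A) + P(D|B)P(B)
     = 0.0392 × 0.3738 + 0.0891 × 0.6262
     = 0.01465296 + 0.05579442
     = 0.07044738

Step 2: Apply Bayes' theorem
P(A|D) = P(D|A)P(A) / P(D)
       = 0.01465296 / 0.07044738
       = 0.2080


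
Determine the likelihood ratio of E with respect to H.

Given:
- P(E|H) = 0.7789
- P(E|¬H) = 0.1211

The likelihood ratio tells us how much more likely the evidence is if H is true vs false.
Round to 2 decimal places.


Likelihood Ratio (LR) = P(E|H) / P(E|¬H)

LR = 0.7789 / 0.1211
   = 6.43

The evidence is 6.43 times more likely if H is true than if H is false.
Because LR exceeds 1, E is evidence for H.


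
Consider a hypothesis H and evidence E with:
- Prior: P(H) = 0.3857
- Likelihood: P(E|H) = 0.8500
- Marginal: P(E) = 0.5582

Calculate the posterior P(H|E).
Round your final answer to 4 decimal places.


Using Bayes' theorem:

P(H|E) = P(E|H) × P(H) / P(E)
       = 0.8500 × 0.3857 / 0.5582
       = 0.32784500 / 0.5582
       = 0.5873

The evidence strengthens our belief in H.
Prior: 0.3857 → Posterior: 0.5873


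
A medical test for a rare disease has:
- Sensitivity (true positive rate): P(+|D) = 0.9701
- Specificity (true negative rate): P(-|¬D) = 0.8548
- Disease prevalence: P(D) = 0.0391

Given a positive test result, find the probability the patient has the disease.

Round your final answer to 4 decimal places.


Let D = has disease, + = positive test

Given:
- P(D) = 0.0391 (prevalence)
- P(+|D) = 0.9701 (sensitivity)
- P(-|¬D) = 0.8548 (specificity)
- P(+|¬D) = 0.1452 (false positive rate = 1 - specificity)

Step 1: Find P(+)
P(+) = P(+|D)P(D) + P(+|¬D)P(¬D)
     = 0.9701 × 0.0391 + 0.1452 × 0.9609
     = 0.03793091 + 0.13952268
     = 0.17745359

Step 2: Apply Bayes' theorem for P(D|+)
P(D|+) = P(+|D)P(D) / P(+)
       = 0.03793091 / 0.17745359
       = 0.2138


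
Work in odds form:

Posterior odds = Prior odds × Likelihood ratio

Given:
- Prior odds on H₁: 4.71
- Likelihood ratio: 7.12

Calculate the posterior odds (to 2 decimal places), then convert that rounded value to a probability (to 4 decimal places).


Step 1: Calculate posterior odds
Posterior odds = Prior odds × LR
               = 4.71 × 7.12
               = 33.54

Step 2: Convert to probability
P(H₁|E) = Posterior odds / (1 + Posterior odds)
       = 33.54 / (1 + 33.54)
       = 33.54 / 34.54
       = 0.9710

The evidence increased P(H₁) from 0.8249 to 0.9710.


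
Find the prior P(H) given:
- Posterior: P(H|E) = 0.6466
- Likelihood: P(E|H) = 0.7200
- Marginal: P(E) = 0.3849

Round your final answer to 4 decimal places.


From Bayes' theorem: P(H|E) = P(E|H) × P(H) / P(E)

Rearranging for P(H):
P(H) = P(H|E) × P(E) / P(E|H)
     = 0.6466 × 0.3849 / 0.7200
     = 0.24887634 / 0.7200
     = 0.3457


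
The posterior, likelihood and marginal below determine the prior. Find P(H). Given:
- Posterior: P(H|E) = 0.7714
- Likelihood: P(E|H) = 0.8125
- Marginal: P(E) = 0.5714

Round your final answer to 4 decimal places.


From Bayes' theorem: P(H|E) = P(E|H) × P(H) / P(E)

Rearranging for P(H):
P(H) = P(H|E) × P(E) / P(E|H)
     = 0.7714 × 0.5714 / 0.8125
     = 0.44077796 / 0.8125
     = 0.5425


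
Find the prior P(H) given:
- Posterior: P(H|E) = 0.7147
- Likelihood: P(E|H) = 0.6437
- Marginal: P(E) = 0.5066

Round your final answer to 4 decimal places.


From Bayes' theorem: P(H|E) = P(E|H) × P(H) / P(E)

Rearranging for P(H):
P(H) = P(H|E) × P(E) / P(E|H)
     = 0.7147 × 0.5066 / 0.6437
     = 0.36206702 / 0.6437
     = 0.5625
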